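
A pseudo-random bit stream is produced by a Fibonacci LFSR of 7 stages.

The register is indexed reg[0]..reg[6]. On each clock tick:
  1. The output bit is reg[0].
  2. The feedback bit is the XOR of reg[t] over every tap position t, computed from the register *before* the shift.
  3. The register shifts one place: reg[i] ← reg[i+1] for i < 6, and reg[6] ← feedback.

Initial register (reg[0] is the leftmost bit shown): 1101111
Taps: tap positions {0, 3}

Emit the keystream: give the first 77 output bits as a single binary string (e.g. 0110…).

11011110010110010010000001000100110001011101011011000001100110101001110011110

step | reg (before) | out | fb
   0 | 1101111 | 1 | 0
   1 | 1011110 | 1 | 0
   2 | 0111100 | 0 | 1
   3 | 1111001 | 1 | 0
   4 | 1110010 | 1 | 1
   5 | 1100101 | 1 | 1
   6 | 1001011 | 1 | 0
   7 | 0010110 | 0 | 0
   8 | 0101100 | 0 | 1
   9 | 1011001 | 1 | 0
  10 | 0110010 | 0 | 0
  11 | 1100100 | 1 | 1
  12 | 1001001 | 1 | 0
  13 | 0010010 | 0 | 0
  14 | 0100100 | 0 | 0
  15 | 1001000 | 1 | 0
  16 | 0010000 | 0 | 0
  17 | 0100000 | 0 | 0
  18 | 1000000 | 1 | 1
  19 | 0000001 | 0 | 0
  20 | 0000010 | 0 | 0
  21 | 0000100 | 0 | 0
  22 | 0001000 | 0 | 1
  23 | 0010001 | 0 | 0
  24 | 0100010 | 0 | 0
  25 | 1000100 | 1 | 1
  26 | 0001001 | 0 | 1
  27 | 0010011 | 0 | 0
  28 | 0100110 | 0 | 0
  29 | 1001100 | 1 | 0
  30 | 0011000 | 0 | 1
  31 | 0110001 | 0 | 0
  32 | 1100010 | 1 | 1
  33 | 1000101 | 1 | 1
  34 | 0001011 | 0 | 1
  35 | 0010111 | 0 | 0
  36 | 0101110 | 0 | 1
  37 | 1011101 | 1 | 0
  38 | 0111010 | 0 | 1
  39 | 1110101 | 1 | 1
  40 | 1101011 | 1 | 0
  41 | 1010110 | 1 | 1
  42 | 0101101 | 0 | 1
  43 | 1011011 | 1 | 0
  44 | 0110110 | 0 | 0
  45 | 1101100 | 1 | 0
  46 | 1011000 | 1 | 0
  47 | 0110000 | 0 | 0
  48 | 1100000 | 1 | 1
  49 | 1000001 | 1 | 1
  50 | 0000011 | 0 | 0
  51 | 0000110 | 0 | 0
  52 | 0001100 | 0 | 1
  53 | 0011001 | 0 | 1
  54 | 0110011 | 0 | 0
  55 | 1100110 | 1 | 1
  56 | 1001101 | 1 | 0
  57 | 0011010 | 0 | 1
  58 | 0110101 | 0 | 0
  59 | 1101010 | 1 | 0
  60 | 1010100 | 1 | 1
  61 | 0101001 | 0 | 1
  62 | 1010011 | 1 | 1
  63 | 0100111 | 0 | 0
  64 | 1001110 | 1 | 0
  65 | 0011100 | 0 | 1
  66 | 0111001 | 0 | 1
  67 | 1110011 | 1 | 1
  68 | 1100111 | 1 | 1
  69 | 1001111 | 1 | 0
  70 | 0011110 | 0 | 1
  71 | 0111101 | 0 | 1
  72 | 1111011 | 1 | 0
  73 | 1110110 | 1 | 1
  74 | 1101101 | 1 | 0
  75 | 1011010 | 1 | 0
  76 | 0110100 | 0 | 0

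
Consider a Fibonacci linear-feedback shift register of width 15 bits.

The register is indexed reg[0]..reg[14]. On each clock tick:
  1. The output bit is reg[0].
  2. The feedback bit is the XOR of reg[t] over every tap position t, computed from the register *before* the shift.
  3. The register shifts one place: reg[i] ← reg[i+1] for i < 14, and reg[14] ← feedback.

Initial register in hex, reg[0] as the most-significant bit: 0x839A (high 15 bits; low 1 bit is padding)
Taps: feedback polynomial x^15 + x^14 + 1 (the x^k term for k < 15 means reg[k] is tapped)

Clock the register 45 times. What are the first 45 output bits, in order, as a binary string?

100000111001101000000101110110000000110100100

step | reg (before) | out | fb
   0 | 100000111001101 | 1 | 0
   1 | 000001110011010 | 0 | 0
   2 | 000011100110100 | 0 | 0
   3 | 000111001101000 | 0 | 0
   4 | 001110011010000 | 0 | 0
   5 | 011100110100000 | 0 | 0
   6 | 111001101000000 | 1 | 1
   7 | 110011010000001 | 1 | 0
   8 | 100110100000010 | 1 | 1
   9 | 001101000000101 | 0 | 1
  10 | 011010000001011 | 0 | 1
  11 | 110100000010111 | 1 | 0
  12 | 101000000101110 | 1 | 1
  13 | 010000001011101 | 0 | 1
  14 | 100000010111011 | 1 | 0
  15 | 000000101110110 | 0 | 0
  16 | 000001011101100 | 0 | 0
  17 | 000010111011000 | 0 | 0
  18 | 000101110110000 | 0 | 0
  19 | 001011101100000 | 0 | 0
  20 | 010111011000000 | 0 | 0
  21 | 101110110000000 | 1 | 1
  22 | 011101100000001 | 0 | 1
  23 | 111011000000011 | 1 | 0
  24 | 110110000000110 | 1 | 1
  25 | 101100000001101 | 1 | 0
  26 | 011000000011010 | 0 | 0
  27 | 110000000110100 | 1 | 1
  28 | 100000001101001 | 1 | 0
  29 | 000000011010010 | 0 | 0
  30 | 000000110100100 | 0 | 0
  31 | 000001101001000 | 0 | 0
  32 | 000011010010000 | 0 | 0
  33 | 000110100100000 | 0 | 0
  34 | 001101001000000 | 0 | 0
  35 | 011010010000000 | 0 | 0
  36 | 110100100000000 | 1 | 1
  37 | 101001000000001 | 1 | 0
  38 | 010010000000010 | 0 | 0
  39 | 100100000000100 | 1 | 1
  40 | 001000000001001 | 0 | 1
  41 | 010000000010011 | 0 | 1
  42 | 100000000100111 | 1 | 0
  43 | 000000001001110 | 0 | 0
  44 | 000000010011100 | 0 | 0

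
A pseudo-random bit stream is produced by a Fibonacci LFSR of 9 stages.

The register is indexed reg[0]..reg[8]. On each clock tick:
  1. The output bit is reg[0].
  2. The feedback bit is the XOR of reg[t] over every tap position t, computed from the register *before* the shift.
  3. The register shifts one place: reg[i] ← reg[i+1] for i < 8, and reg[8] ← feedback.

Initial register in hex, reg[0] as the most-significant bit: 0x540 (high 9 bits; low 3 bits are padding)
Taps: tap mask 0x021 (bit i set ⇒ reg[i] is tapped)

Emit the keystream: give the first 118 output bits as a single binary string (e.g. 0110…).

0101010001101100111110011110001011011100101001000001001100111010001111101111000001111111110000111101110000101100110110

k : reg_k → out_k, fb_k
0: 010101000 → 0, fb=1
1: 101010001 → 1, fb=1
2: 010100011 → 0, fb=0
3: 101000110 → 1, fb=1
4: 010001101 → 0, fb=1
5: 100011011 → 1, fb=0
6: 000110110 → 0, fb=0
7: 001101100 → 0, fb=1
8: 011011001 → 0, fb=1
9: 110110011 → 1, fb=1
10: 101100111 → 1, fb=1
11: 011001111 → 0, fb=1
12: 110011111 → 1, fb=0
13: 100111110 → 1, fb=0
14: 001111100 → 0, fb=1
15: 011111001 → 0, fb=1
16: 111110011 → 1, fb=1
17: 111100111 → 1, fb=1
18: 111001111 → 1, fb=0
19: 110011110 → 1, fb=0
20: 100111100 → 1, fb=0
21: 001111000 → 0, fb=1
22: 011110001 → 0, fb=0
23: 111100010 → 1, fb=1
24: 111000101 → 1, fb=1
25: 110001011 → 1, fb=0
26: 100010110 → 1, fb=1
27: 000101101 → 0, fb=1
28: 001011011 → 0, fb=1
29: 010110111 → 0, fb=0
30: 101101110 → 1, fb=0
31: 011011100 → 0, fb=1
32: 110111001 → 1, fb=0
33: 101110010 → 1, fb=1
34: 011100101 → 0, fb=0
35: 111001010 → 1, fb=0
36: 110010100 → 1, fb=1
37: 100101001 → 1, fb=0
38: 001010010 → 0, fb=0
39: 010100100 → 0, fb=0
40: 101001000 → 1, fb=0
41: 010010000 → 0, fb=0
42: 100100000 → 1, fb=1
43: 001000001 → 0, fb=0
44: 010000010 → 0, fb=0
45: 100000100 → 1, fb=1
46: 000001001 → 0, fb=1
47: 000010011 → 0, fb=0
48: 000100110 → 0, fb=0
49: 001001100 → 0, fb=1
50: 010011001 → 0, fb=1
51: 100110011 → 1, fb=1
52: 001100111 → 0, fb=0
53: 011001110 → 0, fb=1
54: 110011101 → 1, fb=0
55: 100111010 → 1, fb=0
56: 001110100 → 0, fb=0
57: 011101000 → 0, fb=1
58: 111010001 → 1, fb=1
59: 110100011 → 1, fb=1
60: 101000111 → 1, fb=1
61: 010001111 → 0, fb=1
62: 100011111 → 1, fb=0
63: 000111110 → 0, fb=1
64: 001111101 → 0, fb=1
65: 011111011 → 0, fb=1
66: 111110111 → 1, fb=1
67: 111101111 → 1, fb=0
68: 111011110 → 1, fb=0
69: 110111100 → 1, fb=0
70: 101111000 → 1, fb=0
71: 011110000 → 0, fb=0
72: 111100000 → 1, fb=1
73: 111000001 → 1, fb=1
74: 110000011 → 1, fb=1
75: 100000111 → 1, fb=1
76: 000001111 → 0, fb=1
77: 000011111 → 0, fb=1
78: 000111111 → 0, fb=1
79: 001111111 → 0, fb=1
80: 011111111 → 0, fb=1
81: 111111111 → 1, fb=0
82: 111111110 → 1, fb=0
83: 111111100 → 1, fb=0
84: 111111000 → 1, fb=0
85: 111110000 → 1, fb=1
86: 111100001 → 1, fb=1
87: 111000011 → 1, fb=1
88: 110000111 → 1, fb=1
89: 100001111 → 1, fb=0
90: 000011110 → 0, fb=1
91: 000111101 → 0, fb=1
92: 001111011 → 0, fb=1
93: 011110111 → 0, fb=0
94: 111101110 → 1, fb=0
95: 111011100 → 1, fb=0
96: 110111000 → 1, fb=0
97: 101110000 → 1, fb=1
98: 011100001 → 0, fb=0
99: 111000010 → 1, fb=1
100: 110000101 → 1, fb=1
101: 100001011 → 1, fb=0
102: 000010110 → 0, fb=0
103: 000101100 → 0, fb=1
104: 001011001 → 0, fb=1
105: 010110011 → 0, fb=0
106: 101100110 → 1, fb=1
107: 011001101 → 0, fb=1
108: 110011011 → 1, fb=0
109: 100110110 → 1, fb=1
110: 001101101 → 0, fb=1
111: 011011011 → 0, fb=1
112: 110110111 → 1, fb=1
113: 101101111 → 1, fb=0
114: 011011110 → 0, fb=1
115: 110111101 → 1, fb=0
116: 101111010 → 1, fb=0
117: 011110100 → 0, fb=0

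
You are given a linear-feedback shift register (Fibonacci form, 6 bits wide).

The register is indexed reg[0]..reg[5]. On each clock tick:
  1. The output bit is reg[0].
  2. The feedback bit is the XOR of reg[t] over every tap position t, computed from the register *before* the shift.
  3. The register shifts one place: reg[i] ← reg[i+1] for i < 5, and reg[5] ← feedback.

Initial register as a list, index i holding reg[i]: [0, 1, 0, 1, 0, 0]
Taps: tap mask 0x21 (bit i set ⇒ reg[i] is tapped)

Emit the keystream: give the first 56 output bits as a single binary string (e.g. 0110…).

01010001100001000001111110101011001101110110100100111000

tick  register→output (feedback)
  0  010100→0 (0)
  1  101000→1 (1)
  2  010001→0 (1)
  3  100011→1 (0)
  4  000110→0 (0)
  5  001100→0 (0)
  6  011000→0 (0)
  7  110000→1 (1)
  8  100001→1 (0)
  9  000010→0 (0)
 10  000100→0 (0)
 11  001000→0 (0)
 12  010000→0 (0)
 13  100000→1 (1)
 14  000001→0 (1)
 15  000011→0 (1)
 16  000111→0 (1)
 17  001111→0 (1)
 18  011111→0 (1)
 19  111111→1 (0)
 20  111110→1 (1)
 21  111101→1 (0)
 22  111010→1 (1)
 23  110101→1 (0)
 24  101010→1 (1)
 25  010101→0 (1)
 26  101011→1 (0)
 27  010110→0 (0)
 28  101100→1 (1)
 29  011001→0 (1)
 30  110011→1 (0)
 31  100110→1 (1)
 32  001101→0 (1)
 33  011011→0 (1)
 34  110111→1 (0)
 35  101110→1 (1)
 36  011101→0 (1)
 37  111011→1 (0)
 38  110110→1 (1)
 39  101101→1 (0)
 40  011010→0 (0)
 41  110100→1 (1)
 42  101001→1 (0)
 43  010010→0 (0)
 44  100100→1 (1)
 45  001001→0 (1)
 46  010011→0 (1)
 47  100111→1 (0)
 48  001110→0 (0)
 49  011100→0 (0)
 50  111000→1 (1)
 51  110001→1 (0)
 52  100010→1 (1)
 53  000101→0 (1)
 54  001011→0 (1)
 55  010111→0 (1)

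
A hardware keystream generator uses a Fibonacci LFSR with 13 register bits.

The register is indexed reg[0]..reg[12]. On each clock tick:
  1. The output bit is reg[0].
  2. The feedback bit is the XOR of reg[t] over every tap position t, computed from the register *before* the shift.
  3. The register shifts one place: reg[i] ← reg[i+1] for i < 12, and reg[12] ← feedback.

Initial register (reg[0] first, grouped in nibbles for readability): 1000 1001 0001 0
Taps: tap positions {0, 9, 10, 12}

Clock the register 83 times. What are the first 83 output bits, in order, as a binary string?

k : reg_k → out_k, fb_k
0: 1000100100010 → 1, fb=1
1: 0001001000101 → 0, fb=0
2: 0010010001010 → 0, fb=1
3: 0100100010101 → 0, fb=0
4: 1001000101010 → 1, fb=0
5: 0010001010100 → 0, fb=1
6: 0100010101001 → 0, fb=0
7: 1000101010010 → 1, fb=1
8: 0001010100101 → 0, fb=0
9: 0010101001010 → 0, fb=1
10: 0101010010101 → 0, fb=0
11: 1010100101010 → 1, fb=0
12: 0101001010100 → 0, fb=1
13: 1010010101001 → 1, fb=1
14: 0100101010011 → 0, fb=1
15: 1001010100111 → 1, fb=1
16: 0010101001111 → 0, fb=1
17: 0101010011111 → 0, fb=1
18: 1010100111111 → 1, fb=0
19: 0101001111110 → 0, fb=0
20: 1010011111100 → 1, fb=1
21: 0100111111001 → 0, fb=0
22: 1001111110010 → 1, fb=1
23: 0011111100101 → 0, fb=0
24: 0111111001010 → 0, fb=1
25: 1111110010101 → 1, fb=1
26: 1111100101011 → 1, fb=1
27: 1111001010111 → 1, fb=1
28: 1110010101111 → 1, fb=0
29: 1100101011110 → 1, fb=1
30: 1001010111101 → 1, fb=0
31: 0010101111010 → 0, fb=1
32: 0101011110101 → 0, fb=0
33: 1010111101010 → 1, fb=0
34: 0101111010100 → 0, fb=1
35: 1011110101001 → 1, fb=1
36: 0111101010011 → 0, fb=1
37: 1111010100111 → 1, fb=1
38: 1110101001111 → 1, fb=0
39: 1101010011110 → 1, fb=1
40: 1010100111101 → 1, fb=0
41: 0101001111010 → 0, fb=1
42: 1010011110101 → 1, fb=1
43: 0100111101011 → 0, fb=0
44: 1001111010110 → 1, fb=0
45: 0011110101100 → 0, fb=0
46: 0111101011000 → 0, fb=1
47: 1111010110001 → 1, fb=0
48: 1110101100010 → 1, fb=1
49: 1101011000101 → 1, fb=1
50: 1010110001011 → 1, fb=1
51: 0101100010111 → 0, fb=0
52: 1011000101110 → 1, fb=1
53: 0110001011101 → 0, fb=1
54: 1100010111011 → 1, fb=1
55: 1000101110111 → 1, fb=1
56: 0001011101111 → 0, fb=1
57: 0010111011111 → 0, fb=1
58: 0101110111111 → 0, fb=1
59: 1011101111111 → 1, fb=0
60: 0111011111110 → 0, fb=0
61: 1110111111100 → 1, fb=1
62: 1101111111001 → 1, fb=1
63: 1011111110011 → 1, fb=0
64: 0111111100110 → 0, fb=1
65: 1111111001101 → 1, fb=0
66: 1111110011010 → 1, fb=0
67: 1111100110100 → 1, fb=0
68: 1111001101000 → 1, fb=0
69: 1110011010000 → 1, fb=1
70: 1100110100001 → 1, fb=0
71: 1001101000010 → 1, fb=1
72: 0011010000101 → 0, fb=0
73: 0110100001010 → 0, fb=1
74: 1101000010101 → 1, fb=1
75: 1010000101011 → 1, fb=1
76: 0100001010111 → 0, fb=0
77: 1000010101110 → 1, fb=1
78: 0000101011101 → 0, fb=1
79: 0001010111011 → 0, fb=0
80: 0010101110110 → 0, fb=1
81: 0101011101101 → 0, fb=1
82: 1010111011011 → 1, fb=1

10001001000101010010101001111110010101111010100111101011000101110111111100110100001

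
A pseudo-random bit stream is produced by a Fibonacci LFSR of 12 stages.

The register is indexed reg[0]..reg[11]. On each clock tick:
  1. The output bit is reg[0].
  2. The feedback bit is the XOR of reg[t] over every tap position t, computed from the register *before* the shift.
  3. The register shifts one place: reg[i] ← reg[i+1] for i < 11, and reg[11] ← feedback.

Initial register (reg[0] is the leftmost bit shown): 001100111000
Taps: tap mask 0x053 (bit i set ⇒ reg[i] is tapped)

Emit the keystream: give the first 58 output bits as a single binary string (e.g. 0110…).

k : reg_k → out_k, fb_k
0: 001100111000 → 0, fb=1
1: 011001110001 → 0, fb=0
2: 110011100010 → 1, fb=0
3: 100111000100 → 1, fb=0
4: 001110001000 → 0, fb=1
5: 011100010001 → 0, fb=1
6: 111000100011 → 1, fb=1
7: 110001000111 → 1, fb=0
8: 100010001110 → 1, fb=0
9: 000100011100 → 0, fb=0
10: 001000111000 → 0, fb=1
11: 010001110001 → 0, fb=0
12: 100011100010 → 1, fb=1
13: 000111000101 → 0, fb=1
14: 001110001011 → 0, fb=1
15: 011100010111 → 0, fb=1
16: 111000101111 → 1, fb=1
17: 110001011111 → 1, fb=0
18: 100010111110 → 1, fb=1
19: 000101111101 → 0, fb=1
20: 001011111011 → 0, fb=0
21: 010111110110 → 0, fb=1
22: 101111101101 → 1, fb=1
23: 011111011011 → 0, fb=0
24: 111110110110 → 1, fb=0
25: 111101101100 → 1, fb=1
26: 111011011001 → 1, fb=1
27: 110110110011 → 1, fb=0
28: 101101100110 → 1, fb=0
29: 011011001100 → 0, fb=0
30: 110110011000 → 1, fb=1
31: 101100110001 → 1, fb=0
32: 011001100010 → 0, fb=0
33: 110011000100 → 1, fb=1
34: 100110001001 → 1, fb=0
35: 001100010010 → 0, fb=0
36: 011000100100 → 0, fb=0
37: 110001001000 → 1, fb=0
38: 100010010000 → 1, fb=0
39: 000100100000 → 0, fb=1
40: 001001000001 → 0, fb=0
41: 010010000010 → 0, fb=0
42: 100100000100 → 1, fb=1
43: 001000001001 → 0, fb=0
44: 010000010010 → 0, fb=1
45: 100000100101 → 1, fb=0
46: 000001001010 → 0, fb=0
47: 000010010100 → 0, fb=1
48: 000100101001 → 0, fb=1
49: 001001010011 → 0, fb=0
50: 010010100110 → 0, fb=1
51: 100101001101 → 1, fb=1
52: 001010011011 → 0, fb=1
53: 010100110111 → 0, fb=0
54: 101001101110 → 1, fb=0
55: 010011011100 → 0, fb=0
56: 100110111000 → 1, fb=1
57: 001101110001 → 0, fb=1

0011001110001000111000101111101101100110001001000001001010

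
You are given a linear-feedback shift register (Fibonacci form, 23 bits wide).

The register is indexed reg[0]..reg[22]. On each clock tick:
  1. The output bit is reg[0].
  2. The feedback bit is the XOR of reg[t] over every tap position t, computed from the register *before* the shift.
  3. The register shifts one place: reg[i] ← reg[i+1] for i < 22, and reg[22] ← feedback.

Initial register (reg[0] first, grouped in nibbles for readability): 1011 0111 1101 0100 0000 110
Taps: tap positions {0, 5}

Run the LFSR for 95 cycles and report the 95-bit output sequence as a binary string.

step | reg (before) | out | fb
   0 | 10110111110101000000110 | 1 | 0
   1 | 01101111101010000001100 | 0 | 1
   2 | 11011111010100000011001 | 1 | 0
   3 | 10111110101000000110010 | 1 | 0
   4 | 01111101010000001100100 | 0 | 1
   5 | 11111010100000011001001 | 1 | 1
   6 | 11110101000000110010011 | 1 | 0
   7 | 11101010000001100100110 | 1 | 1
   8 | 11010100000011001001101 | 1 | 0
   9 | 10101000000110010011010 | 1 | 1
  10 | 01010000001100100110101 | 0 | 0
  11 | 10100000011001001101010 | 1 | 1
  12 | 01000000110010011010101 | 0 | 0
  13 | 10000001100100110101010 | 1 | 1
  14 | 00000011001001101010101 | 0 | 0
  15 | 00000110010011010101010 | 0 | 1
  16 | 00001100100110101010101 | 0 | 1
  17 | 00011001001101010101011 | 0 | 0
  18 | 00110010011010101010110 | 0 | 0
  19 | 01100100110101010101100 | 0 | 1
  20 | 11001001101010101011001 | 1 | 1
  21 | 10010011010101010110011 | 1 | 1
  22 | 00100110101010101100111 | 0 | 1
  23 | 01001101010101011001111 | 0 | 1
  24 | 10011010101010110011111 | 1 | 1
  25 | 00110101010101100111111 | 0 | 1
  26 | 01101010101011001111111 | 0 | 0
  27 | 11010101010110011111110 | 1 | 0
  28 | 10101010101100111111100 | 1 | 1
  29 | 01010101011001111111001 | 0 | 1
  30 | 10101010110011111110011 | 1 | 1
  31 | 01010101100111111100111 | 0 | 1
  32 | 10101011001111111001111 | 1 | 1
  33 | 01010110011111110011111 | 0 | 1
  34 | 10101100111111100111111 | 1 | 0
  35 | 01011001111111001111110 | 0 | 0
  36 | 10110011111110011111100 | 1 | 1
  37 | 01100111111100111111001 | 0 | 1
  38 | 11001111111001111110011 | 1 | 0
  39 | 10011111110011111100110 | 1 | 0
  40 | 00111111100111111001100 | 0 | 1
  41 | 01111111001111110011001 | 0 | 1
  42 | 11111110011111100110011 | 1 | 0
  43 | 11111100111111001100110 | 1 | 0
  44 | 11111001111110011001100 | 1 | 1
  45 | 11110011111100110011001 | 1 | 1
  46 | 11100111111001100110011 | 1 | 0
  47 | 11001111110011001100110 | 1 | 0
  48 | 10011111100110011001100 | 1 | 0
  49 | 00111111001100110011000 | 0 | 1
  50 | 01111110011001100110001 | 0 | 1
  51 | 11111100110011001100011 | 1 | 0
  52 | 11111001100110011000110 | 1 | 1
  53 | 11110011001100110001101 | 1 | 1
  54 | 11100110011001100011011 | 1 | 0
  55 | 11001100110011000110110 | 1 | 0
  56 | 10011001100110001101100 | 1 | 1
  57 | 00110011001100011011001 | 0 | 0
  58 | 01100110011000110110010 | 0 | 1
  59 | 11001100110001101100101 | 1 | 0
  60 | 10011001100011011001010 | 1 | 1
  61 | 00110011000110110010101 | 0 | 0
  62 | 01100110001101100101010 | 0 | 1
  63 | 11001100011011001010101 | 1 | 0
  64 | 10011000110110010101010 | 1 | 1
  65 | 00110001101100101010101 | 0 | 0
  66 | 01100011011001010101010 | 0 | 0
  67 | 11000110110010101010100 | 1 | 0
  68 | 10001101100101010101000 | 1 | 0
  69 | 00011011001010101010000 | 0 | 0
  70 | 00110110010101010100000 | 0 | 1
  71 | 01101100101010101000001 | 0 | 1
  72 | 11011001010101010000011 | 1 | 1
  73 | 10110010101010100000111 | 1 | 1
  74 | 01100101010101000001111 | 0 | 1
  75 | 11001010101010000011111 | 1 | 1
  76 | 10010101010100000111111 | 1 | 0
  77 | 00101010101000001111110 | 0 | 0
  78 | 01010101010000011111100 | 0 | 1
  79 | 10101010100000111111001 | 1 | 1
  80 | 01010101000001111110011 | 0 | 1
  81 | 10101010000011111100111 | 1 | 1
  82 | 01010100000111111001111 | 0 | 1
  83 | 10101000001111110011111 | 1 | 1
  84 | 01010000011111100111111 | 0 | 0
  85 | 10100000111111001111110 | 1 | 1
  86 | 01000001111110011111101 | 0 | 0
  87 | 10000011111100111111010 | 1 | 1
  88 | 00000111111001111110101 | 0 | 1
  89 | 00001111110011111101011 | 0 | 1
  90 | 00011111100111111010111 | 0 | 1
  91 | 00111111001111110101111 | 0 | 1
  92 | 01111110011111101011111 | 0 | 1
  93 | 11111100111111010111111 | 1 | 0
  94 | 11111001111110101111110 | 1 | 1

10110111110101000000110010011010101010110011111110011111100110011001100011011001010101010000011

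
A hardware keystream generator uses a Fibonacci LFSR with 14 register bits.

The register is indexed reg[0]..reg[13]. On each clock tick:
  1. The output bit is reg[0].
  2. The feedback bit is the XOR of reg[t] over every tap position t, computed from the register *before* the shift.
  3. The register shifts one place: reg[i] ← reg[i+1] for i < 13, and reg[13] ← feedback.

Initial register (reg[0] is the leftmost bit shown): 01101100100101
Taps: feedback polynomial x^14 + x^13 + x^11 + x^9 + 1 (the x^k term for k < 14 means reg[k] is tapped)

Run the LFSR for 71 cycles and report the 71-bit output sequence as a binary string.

step | reg (before) | out | fb
   0 | 01101100100101 | 0 | 0
   1 | 11011001001010 | 1 | 1
   2 | 10110010010101 | 1 | 0
   3 | 01100100101010 | 0 | 0
   4 | 11001001010100 | 1 | 1
   5 | 10010010101001 | 1 | 0
   6 | 00100101010010 | 0 | 1
   7 | 01001010100101 | 0 | 0
   8 | 10010101001010 | 1 | 1
   9 | 00101010010101 | 0 | 1
  10 | 01010100101011 | 0 | 1
  11 | 10101001010111 | 1 | 0
  12 | 01010010101110 | 0 | 1
  13 | 10100101011101 | 1 | 0
  14 | 01001010111010 | 0 | 1
  15 | 10010101110101 | 1 | 0
  16 | 00101011101010 | 0 | 0
  17 | 01010111010100 | 0 | 0
  18 | 10101110101000 | 1 | 1
  19 | 01011101010001 | 0 | 0
  20 | 10111010100010 | 1 | 1
  21 | 01110101000101 | 0 | 0
  22 | 11101010001010 | 1 | 1
  23 | 11010100010101 | 1 | 0
  24 | 10101000101010 | 1 | 1
  25 | 01010001010101 | 0 | 1
  26 | 10100010101011 | 1 | 0
  27 | 01000101010110 | 0 | 0
  28 | 10001010101100 | 1 | 0
  29 | 00010101011000 | 0 | 1
  30 | 00101010110001 | 0 | 0
  31 | 01010101100010 | 0 | 0
  32 | 10101011000100 | 1 | 0
  33 | 01010110001000 | 0 | 0
  34 | 10101100010000 | 1 | 0
  35 | 01011000100000 | 0 | 0
  36 | 10110001000000 | 1 | 1
  37 | 01100010000001 | 0 | 1
  38 | 11000100000011 | 1 | 0
  39 | 10001000000110 | 1 | 0
  40 | 00010000001100 | 0 | 1
  41 | 00100000011001 | 0 | 0
  42 | 01000000110010 | 0 | 1
  43 | 10000001100101 | 1 | 1
  44 | 00000011001011 | 0 | 1
  45 | 00000110010111 | 0 | 1
  46 | 00001100101111 | 0 | 0
  47 | 00011001011110 | 0 | 0
  48 | 00110010111100 | 0 | 0
  49 | 01100101111000 | 0 | 1
  50 | 11001011110001 | 1 | 1
  51 | 10010111100011 | 1 | 0
  52 | 00101111000110 | 0 | 1
  53 | 01011110001101 | 0 | 0
  54 | 10111100011010 | 1 | 0
  55 | 01111000110100 | 0 | 0
  56 | 11110001101000 | 1 | 1
  57 | 11100011010001 | 1 | 1
  58 | 11000110100011 | 1 | 0
  59 | 10001101000110 | 1 | 0
  60 | 00011010001100 | 0 | 1
  61 | 00110100011001 | 0 | 0
  62 | 01101000110010 | 0 | 1
  63 | 11010001100101 | 1 | 1
  64 | 10100011001011 | 1 | 0
  65 | 01000110010110 | 0 | 0
  66 | 10001100101100 | 1 | 0
  67 | 00011001011000 | 0 | 1
  68 | 00110010110001 | 0 | 0
  69 | 01100101100010 | 0 | 0
  70 | 11001011000100 | 1 | 0

01101100100101010010101110101000101010110001000000110010111100011010001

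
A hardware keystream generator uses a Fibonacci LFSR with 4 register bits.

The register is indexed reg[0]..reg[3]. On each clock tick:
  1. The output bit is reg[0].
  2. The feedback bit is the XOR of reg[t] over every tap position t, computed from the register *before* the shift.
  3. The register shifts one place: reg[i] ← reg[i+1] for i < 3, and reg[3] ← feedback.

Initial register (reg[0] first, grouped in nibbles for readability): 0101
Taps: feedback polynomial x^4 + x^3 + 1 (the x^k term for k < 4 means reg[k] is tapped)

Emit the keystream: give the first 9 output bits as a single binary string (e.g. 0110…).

010110010

k : reg_k → out_k, fb_k
0: 0101 → 0, fb=1
1: 1011 → 1, fb=0
2: 0110 → 0, fb=0
3: 1100 → 1, fb=1
4: 1001 → 1, fb=0
5: 0010 → 0, fb=0
6: 0100 → 0, fb=0
7: 1000 → 1, fb=1
8: 0001 → 0, fb=1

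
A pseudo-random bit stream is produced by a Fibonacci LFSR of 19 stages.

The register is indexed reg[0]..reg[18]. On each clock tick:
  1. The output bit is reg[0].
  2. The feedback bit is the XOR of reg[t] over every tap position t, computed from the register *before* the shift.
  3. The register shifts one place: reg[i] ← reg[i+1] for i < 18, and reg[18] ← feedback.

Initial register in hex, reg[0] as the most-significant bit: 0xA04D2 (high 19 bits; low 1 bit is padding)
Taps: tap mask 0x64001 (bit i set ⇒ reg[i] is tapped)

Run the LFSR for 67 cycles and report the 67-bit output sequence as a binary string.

tick  register→output (feedback)
  0  1010000001001101001→1 (0)
  1  0100000010011010010→0 (0)
  2  1000000100110100100→1 (1)
  3  0000001001101001001→0 (1)
  4  0000010011010010011→0 (1)
  5  0000100110100100111→0 (0)
  6  0001001101001001110→0 (1)
  7  0010011010010011101→0 (0)
  8  0100110100100111010→0 (0)
  9  1001101001001110100→1 (0)
 10  0011010010011101000→0 (0)
 11  0110100100111010000→0 (1)
 12  1101001001110100001→1 (0)
 13  1010010011101000010→1 (0)
 14  0100100111010000100→0 (0)
 15  1001001110100001000→1 (1)
 16  0010011101000010001→0 (0)
 17  0100111010000100010→0 (1)
 18  1001110100001000101→1 (0)
 19  0011101000010001010→0 (1)
 20  0111010000100010101→0 (0)
 21  1110100001000101010→1 (0)
 22  1101000010001010100→1 (0)
 23  1010000100010101000→1 (1)
 24  0100001000101010001→0 (0)
 25  1000010001010100010→1 (0)
 26  0000100010101000100→0 (0)
 27  0001000101010001000→0 (0)
 28  0010001010100010000→0 (1)
 29  0100010101000100001→0 (1)
 30  1000101010001000011→1 (1)
 31  0001010100010000111→0 (0)
 32  0010101000100001110→0 (1)
 33  0101010001000011101→0 (0)
 34  1010100010000111010→1 (1)
 35  0101000100001110101→0 (0)
 36  1010001000011101010→1 (0)
 37  0100010000111010100→0 (1)
 38  1000100001110101001→1 (0)
 39  0001000011101010010→0 (0)
 40  0010000111010100100→0 (0)
 41  0100001110101001000→0 (0)
 42  1000011101010010000→1 (0)
 43  0000111010100100000→0 (0)
 44  0001110101001000000→0 (0)
 45  0011101010010000000→0 (0)
 46  0111010100100000000→0 (0)
 47  1110101001000000000→1 (1)
 48  1101010010000000001→1 (0)
 49  1010100100000000010→1 (0)
 50  0101001000000000100→0 (0)
 51  1010010000000001000→1 (1)
 52  0100100000000010001→0 (0)
 53  1001000000000100010→1 (0)
 54  0010000000001000100→0 (0)
 55  0100000000010001000→0 (0)
 56  1000000000100010000→1 (0)
 57  0000000001000100000→0 (0)
 58  0000000010001000000→0 (0)
 59  0000000100010000000→0 (0)
 60  0000001000100000000→0 (0)
 61  0000010001000000000→0 (0)
 62  0000100010000000000→0 (0)
 63  0001000100000000000→0 (0)
 64  0010001000000000000→0 (0)
 65  0100010000000000000→0 (0)
 66  1000100000000000000→1 (1)

1010000001001101001001110100001000101010001000011101010010000000001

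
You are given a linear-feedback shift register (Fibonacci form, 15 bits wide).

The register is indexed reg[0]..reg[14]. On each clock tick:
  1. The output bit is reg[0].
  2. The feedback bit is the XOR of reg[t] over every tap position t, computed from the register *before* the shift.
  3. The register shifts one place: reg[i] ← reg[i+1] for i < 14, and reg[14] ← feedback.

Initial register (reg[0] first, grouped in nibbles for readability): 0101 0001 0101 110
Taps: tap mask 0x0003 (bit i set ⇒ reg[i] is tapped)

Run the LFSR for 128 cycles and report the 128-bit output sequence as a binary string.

01010001010111011110011111001100010100001010100111100011111101000100100000111001101100001001010110100011011111011100101100001100

k : reg_k → out_k, fb_k
0: 010100010101110 → 0, fb=1
1: 101000101011101 → 1, fb=1
2: 010001010111011 → 0, fb=1
3: 100010101110111 → 1, fb=1
4: 000101011101111 → 0, fb=0
5: 001010111011110 → 0, fb=0
6: 010101110111100 → 0, fb=1
7: 101011101111001 → 1, fb=1
8: 010111011110011 → 0, fb=1
9: 101110111100111 → 1, fb=1
10: 011101111001111 → 0, fb=1
11: 111011110011111 → 1, fb=0
12: 110111100111110 → 1, fb=0
13: 101111001111100 → 1, fb=1
14: 011110011111001 → 0, fb=1
15: 111100111110011 → 1, fb=0
16: 111001111100110 → 1, fb=0
17: 110011111001100 → 1, fb=0
18: 100111110011000 → 1, fb=1
19: 001111100110001 → 0, fb=0
20: 011111001100010 → 0, fb=1
21: 111110011000101 → 1, fb=0
22: 111100110001010 → 1, fb=0
23: 111001100010100 → 1, fb=0
24: 110011000101000 → 1, fb=0
25: 100110001010000 → 1, fb=1
26: 001100010100001 → 0, fb=0
27: 011000101000010 → 0, fb=1
28: 110001010000101 → 1, fb=0
29: 100010100001010 → 1, fb=1
30: 000101000010101 → 0, fb=0
31: 001010000101010 → 0, fb=0
32: 010100001010100 → 0, fb=1
33: 101000010101001 → 1, fb=1
34: 010000101010011 → 0, fb=1
35: 100001010100111 → 1, fb=1
36: 000010101001111 → 0, fb=0
37: 000101010011110 → 0, fb=0
38: 001010100111100 → 0, fb=0
39: 010101001111000 → 0, fb=1
40: 101010011110001 → 1, fb=1
41: 010100111100011 → 0, fb=1
42: 101001111000111 → 1, fb=1
43: 010011110001111 → 0, fb=1
44: 100111100011111 → 1, fb=1
45: 001111000111111 → 0, fb=0
46: 011110001111110 → 0, fb=1
47: 111100011111101 → 1, fb=0
48: 111000111111010 → 1, fb=0
49: 110001111110100 → 1, fb=0
50: 100011111101000 → 1, fb=1
51: 000111111010001 → 0, fb=0
52: 001111110100010 → 0, fb=0
53: 011111101000100 → 0, fb=1
54: 111111010001001 → 1, fb=0
55: 111110100010010 → 1, fb=0
56: 111101000100100 → 1, fb=0
57: 111010001001000 → 1, fb=0
58: 110100010010000 → 1, fb=0
59: 101000100100000 → 1, fb=1
60: 010001001000001 → 0, fb=1
61: 100010010000011 → 1, fb=1
62: 000100100000111 → 0, fb=0
63: 001001000001110 → 0, fb=0
64: 010010000011100 → 0, fb=1
65: 100100000111001 → 1, fb=1
66: 001000001110011 → 0, fb=0
67: 010000011100110 → 0, fb=1
68: 100000111001101 → 1, fb=1
69: 000001110011011 → 0, fb=0
70: 000011100110110 → 0, fb=0
71: 000111001101100 → 0, fb=0
72: 001110011011000 → 0, fb=0
73: 011100110110000 → 0, fb=1
74: 111001101100001 → 1, fb=0
75: 110011011000010 → 1, fb=0
76: 100110110000100 → 1, fb=1
77: 001101100001001 → 0, fb=0
78: 011011000010010 → 0, fb=1
79: 110110000100101 → 1, fb=0
80: 101100001001010 → 1, fb=1
81: 011000010010101 → 0, fb=1
82: 110000100101011 → 1, fb=0
83: 100001001010110 → 1, fb=1
84: 000010010101101 → 0, fb=0
85: 000100101011010 → 0, fb=0
86: 001001010110100 → 0, fb=0
87: 010010101101000 → 0, fb=1
88: 100101011010001 → 1, fb=1
89: 001010110100011 → 0, fb=0
90: 010101101000110 → 0, fb=1
91: 101011010001101 → 1, fb=1
92: 010110100011011 → 0, fb=1
93: 101101000110111 → 1, fb=1
94: 011010001101111 → 0, fb=1
95: 110100011011111 → 1, fb=0
96: 101000110111110 → 1, fb=1
97: 010001101111101 → 0, fb=1
98: 100011011111011 → 1, fb=1
99: 000110111110111 → 0, fb=0
100: 001101111101110 → 0, fb=0
101: 011011111011100 → 0, fb=1
102: 110111110111001 → 1, fb=0
103: 101111101110010 → 1, fb=1
104: 011111011100101 → 0, fb=1
105: 111110111001011 → 1, fb=0
106: 111101110010110 → 1, fb=0
107: 111011100101100 → 1, fb=0
108: 110111001011000 → 1, fb=0
109: 101110010110000 → 1, fb=1
110: 011100101100001 → 0, fb=1
111: 111001011000011 → 1, fb=0
112: 110010110000110 → 1, fb=0
113: 100101100001100 → 1, fb=1
114: 001011000011001 → 0, fb=0
115: 010110000110010 → 0, fb=1
116: 101100001100101 → 1, fb=1
117: 011000011001011 → 0, fb=1
118: 110000110010111 → 1, fb=0
119: 100001100101110 → 1, fb=1
120: 000011001011101 → 0, fb=0
121: 000110010111010 → 0, fb=0
122: 001100101110100 → 0, fb=0
123: 011001011101000 → 0, fb=1
124: 110010111010001 → 1, fb=0
125: 100101110100010 → 1, fb=1
126: 001011101000101 → 0, fb=0
127: 010111010001010 → 0, fb=1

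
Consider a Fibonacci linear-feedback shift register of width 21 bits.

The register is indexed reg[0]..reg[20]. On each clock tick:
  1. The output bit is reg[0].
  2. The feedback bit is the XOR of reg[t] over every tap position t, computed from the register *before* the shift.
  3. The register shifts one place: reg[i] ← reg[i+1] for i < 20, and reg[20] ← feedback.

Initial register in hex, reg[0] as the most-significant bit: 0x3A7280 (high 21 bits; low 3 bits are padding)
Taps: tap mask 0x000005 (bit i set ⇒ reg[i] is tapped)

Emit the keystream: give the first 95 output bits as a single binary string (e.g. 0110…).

00111010011100101000011010011101110001001110011101010110101110111101000001100010101001001000111

step | reg (before) | out | fb
   0 | 001110100111001010000 | 0 | 1
   1 | 011101001110010100001 | 0 | 1
   2 | 111010011100101000011 | 1 | 0
   3 | 110100111001010000110 | 1 | 1
   4 | 101001110010100001101 | 1 | 0
   5 | 010011100101000011010 | 0 | 0
   6 | 100111001010000110100 | 1 | 1
   7 | 001110010100001101001 | 0 | 1
   8 | 011100101000011010011 | 0 | 1
   9 | 111001010000110100111 | 1 | 0
  10 | 110010100001101001110 | 1 | 1
  11 | 100101000011010011101 | 1 | 1
  12 | 001010000110100111011 | 0 | 1
  13 | 010100001101001110111 | 0 | 0
  14 | 101000011010011101110 | 1 | 0
  15 | 010000110100111011100 | 0 | 0
  16 | 100001101001110111000 | 1 | 1
  17 | 000011010011101110001 | 0 | 0
  18 | 000110100111011100010 | 0 | 0
  19 | 001101001110111000100 | 0 | 1
  20 | 011010011101110001001 | 0 | 1
  21 | 110100111011100010011 | 1 | 1
  22 | 101001110111000100111 | 1 | 0
  23 | 010011101110001001110 | 0 | 0
  24 | 100111011100010011100 | 1 | 1
  25 | 001110111000100111001 | 0 | 1
  26 | 011101110001001110011 | 0 | 1
  27 | 111011100010011100111 | 1 | 0
  28 | 110111000100111001110 | 1 | 1
  29 | 101110001001110011101 | 1 | 0
  30 | 011100010011100111010 | 0 | 1
  31 | 111000100111001110101 | 1 | 0
  32 | 110001001110011101010 | 1 | 1
  33 | 100010011100111010101 | 1 | 1
  34 | 000100111001110101011 | 0 | 0
  35 | 001001110011101010110 | 0 | 1
  36 | 010011100111010101101 | 0 | 0
  37 | 100111001110101011010 | 1 | 1
  38 | 001110011101010110101 | 0 | 1
  39 | 011100111010101101011 | 0 | 1
  40 | 111001110101011010111 | 1 | 0
  41 | 110011101010110101110 | 1 | 1
  42 | 100111010101101011101 | 1 | 1
  43 | 001110101011010111011 | 0 | 1
  44 | 011101010110101110111 | 0 | 1
  45 | 111010101101011101111 | 1 | 0
  46 | 110101011010111011110 | 1 | 1
  47 | 101010110101110111101 | 1 | 0
  48 | 010101101011101111010 | 0 | 0
  49 | 101011010111011110100 | 1 | 0
  50 | 010110101110111101000 | 0 | 0
  51 | 101101011101111010000 | 1 | 0
  52 | 011010111011110100000 | 0 | 1
  53 | 110101110111101000001 | 1 | 1
  54 | 101011101111010000011 | 1 | 0
  55 | 010111011110100000110 | 0 | 0
  56 | 101110111101000001100 | 1 | 0
  57 | 011101111010000011000 | 0 | 1
  58 | 111011110100000110001 | 1 | 0
  59 | 110111101000001100010 | 1 | 1
  60 | 101111010000011000101 | 1 | 0
  61 | 011110100000110001010 | 0 | 1
  62 | 111101000001100010101 | 1 | 0
  63 | 111010000011000101010 | 1 | 0
  64 | 110100000110001010100 | 1 | 1
  65 | 101000001100010101001 | 1 | 0
  66 | 010000011000101010010 | 0 | 0
  67 | 100000110001010100100 | 1 | 1
  68 | 000001100010101001001 | 0 | 0
  69 | 000011000101010010010 | 0 | 0
  70 | 000110001010100100100 | 0 | 0
  71 | 001100010101001001000 | 0 | 1
  72 | 011000101010010010001 | 0 | 1
  73 | 110001010100100100011 | 1 | 1
  74 | 100010101001001000111 | 1 | 1
  75 | 000101010010010001111 | 0 | 0
  76 | 001010100100100011110 | 0 | 1
  77 | 010101001001000111101 | 0 | 0
  78 | 101010010010001111010 | 1 | 0
  79 | 010100100100011110100 | 0 | 0
  80 | 101001001000111101000 | 1 | 0
  81 | 010010010001111010000 | 0 | 0
  82 | 100100100011110100000 | 1 | 1
  83 | 001001000111101000001 | 0 | 1
  84 | 010010001111010000011 | 0 | 0
  85 | 100100011110100000110 | 1 | 1
  86 | 001000111101000001101 | 0 | 1
  87 | 010001111010000011011 | 0 | 0
  88 | 100011110100000110110 | 1 | 1
  89 | 000111101000001101101 | 0 | 0
  90 | 001111010000011011010 | 0 | 1
  91 | 011110100000110110101 | 0 | 1
  92 | 111101000001101101011 | 1 | 0
  93 | 111010000011011010110 | 1 | 0
  94 | 110100000110110101100 | 1 | 1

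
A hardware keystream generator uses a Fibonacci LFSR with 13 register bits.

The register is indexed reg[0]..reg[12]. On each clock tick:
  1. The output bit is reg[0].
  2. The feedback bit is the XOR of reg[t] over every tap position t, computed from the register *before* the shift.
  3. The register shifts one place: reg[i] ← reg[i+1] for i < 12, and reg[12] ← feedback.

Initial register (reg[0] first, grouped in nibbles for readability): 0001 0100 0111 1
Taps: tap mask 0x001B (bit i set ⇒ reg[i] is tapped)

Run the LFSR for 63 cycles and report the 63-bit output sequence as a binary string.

000101000111111011000100110010010011110000001011001001111011000

k : reg_k → out_k, fb_k
0: 0001010001111 → 0, fb=1
1: 0010100011111 → 0, fb=1
2: 0101000111111 → 0, fb=0
3: 1010001111110 → 1, fb=1
4: 0100011111101 → 0, fb=1
5: 1000111111011 → 1, fb=0
6: 0001111110110 → 0, fb=0
7: 0011111101100 → 0, fb=0
8: 0111111011000 → 0, fb=1
9: 1111110110001 → 1, fb=0
10: 1111101100010 → 1, fb=0
11: 1111011000100 → 1, fb=1
12: 1110110001001 → 1, fb=1
13: 1101100010011 → 1, fb=0
14: 1011000100110 → 1, fb=0
15: 0110001001100 → 0, fb=1
16: 1100010011001 → 1, fb=0
17: 1000100110010 → 1, fb=0
18: 0001001100100 → 0, fb=1
19: 0010011001001 → 0, fb=0
20: 0100110010010 → 0, fb=0
21: 1001100100100 → 1, fb=1
22: 0011001001001 → 0, fb=1
23: 0110010010011 → 0, fb=1
24: 1100100100111 → 1, fb=1
25: 1001001001111 → 1, fb=0
26: 0010010011110 → 0, fb=0
27: 0100100111100 → 0, fb=0
28: 1001001111000 → 1, fb=0
29: 0010011110000 → 0, fb=0
30: 0100111100000 → 0, fb=0
31: 1001111000000 → 1, fb=1
32: 0011110000001 → 0, fb=0
33: 0111100000010 → 0, fb=1
34: 1111000000101 → 1, fb=1
35: 1110000001011 → 1, fb=0
36: 1100000010110 → 1, fb=0
37: 1000000101100 → 1, fb=1
38: 0000001011001 → 0, fb=0
39: 0000010110010 → 0, fb=0
40: 0000101100100 → 0, fb=1
41: 0001011001001 → 0, fb=1
42: 0010110010011 → 0, fb=1
43: 0101100100111 → 0, fb=1
44: 1011001001111 → 1, fb=0
45: 0110010011110 → 0, fb=1
46: 1100100111101 → 1, fb=1
47: 1001001111011 → 1, fb=0
48: 0010011110110 → 0, fb=0
49: 0100111101100 → 0, fb=0
50: 1001111011000 → 1, fb=1
51: 0011110110001 → 0, fb=0
52: 0111101100010 → 0, fb=1
53: 1111011000101 → 1, fb=1
54: 1110110001011 → 1, fb=1
55: 1101100010111 → 1, fb=0
56: 1011000101110 → 1, fb=0
57: 0110001011100 → 0, fb=1
58: 1100010111001 → 1, fb=0
59: 1000101110010 → 1, fb=0
60: 0001011100100 → 0, fb=1
61: 0010111001001 → 0, fb=1
62: 0101110010011 → 0, fb=1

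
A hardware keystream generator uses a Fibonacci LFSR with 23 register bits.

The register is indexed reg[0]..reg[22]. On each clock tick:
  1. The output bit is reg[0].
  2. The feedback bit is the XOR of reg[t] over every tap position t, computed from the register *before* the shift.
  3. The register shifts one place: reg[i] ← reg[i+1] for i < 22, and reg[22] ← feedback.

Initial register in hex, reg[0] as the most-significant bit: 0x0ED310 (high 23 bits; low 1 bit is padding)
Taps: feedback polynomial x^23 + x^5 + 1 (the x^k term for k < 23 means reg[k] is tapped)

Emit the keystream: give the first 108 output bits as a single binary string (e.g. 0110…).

k : reg_k → out_k, fb_k
0: 00001110110100110001000 → 0, fb=1
1: 00011101101001100010001 → 0, fb=1
2: 00111011010011000100011 → 0, fb=0
3: 01110110100110001000110 → 0, fb=1
4: 11101101001100010001101 → 1, fb=0
5: 11011010011000100011010 → 1, fb=1
6: 10110100110001000110101 → 1, fb=0
7: 01101001100010001101010 → 0, fb=0
8: 11010011000100011010100 → 1, fb=1
9: 10100110001000110101001 → 1, fb=0
10: 01001100010001101010010 → 0, fb=1
11: 10011000100011010100101 → 1, fb=1
12: 00110001000110101001011 → 0, fb=0
13: 01100010001101010010110 → 0, fb=0
14: 11000100011010100101100 → 1, fb=0
15: 10001000110101001011000 → 1, fb=1
16: 00010001101010010110001 → 0, fb=0
17: 00100011010100101100010 → 0, fb=0
18: 01000110101001011000100 → 0, fb=1
19: 10001101010010110001001 → 1, fb=0
20: 00011010100101100010010 → 0, fb=0
21: 00110101001011000100100 → 0, fb=1
22: 01101010010110001001001 → 0, fb=0
23: 11010100101100010010010 → 1, fb=0
24: 10101001011000100100100 → 1, fb=1
25: 01010010110001001001001 → 0, fb=0
26: 10100101100010010010010 → 1, fb=0
27: 01001011000100100100100 → 0, fb=0
28: 10010110001001001001000 → 1, fb=0
29: 00101100010010010010000 → 0, fb=1
30: 01011000100100100100001 → 0, fb=0
31: 10110001001001001000010 → 1, fb=1
32: 01100010010010010000101 → 0, fb=0
33: 11000100100100100001010 → 1, fb=0
34: 10001001001001000010100 → 1, fb=1
35: 00010010010010000101001 → 0, fb=0
36: 00100100100100001010010 → 0, fb=1
37: 01001001001000010100101 → 0, fb=0
38: 10010010010000101001010 → 1, fb=1
39: 00100100100001010010101 → 0, fb=1
40: 01001001000010100101011 → 0, fb=0
41: 10010010000101001010110 → 1, fb=1
42: 00100100001010010101101 → 0, fb=1
43: 01001000010100101011011 → 0, fb=0
44: 10010000101001010110110 → 1, fb=1
45: 00100001010010101101101 → 0, fb=0
46: 01000010100101011011010 → 0, fb=0
47: 10000101001010110110100 → 1, fb=0
48: 00001010010101101101000 → 0, fb=0
49: 00010100101011011010000 → 0, fb=1
50: 00101001010110110100001 → 0, fb=0
51: 01010010101101101000010 → 0, fb=0
52: 10100101011011010000100 → 1, fb=0
53: 01001010110110100001000 → 0, fb=0
54: 10010101101101000010000 → 1, fb=0
55: 00101011011010000100000 → 0, fb=0
56: 01010110110100001000000 → 0, fb=1
57: 10101101101000010000001 → 1, fb=0
58: 01011011010000100000010 → 0, fb=0
59: 10110110100001000000100 → 1, fb=0
60: 01101101000010000001000 → 0, fb=1
61: 11011010000100000010001 → 1, fb=1
62: 10110100001000000100011 → 1, fb=0
63: 01101000010000001000110 → 0, fb=0
64: 11010000100000010001100 → 1, fb=1
65: 10100001000000100011001 → 1, fb=1
66: 01000010000001000110011 → 0, fb=0
67: 10000100000010001100110 → 1, fb=0
68: 00001000000100011001100 → 0, fb=0
69: 00010000001000110011000 → 0, fb=0
70: 00100000010001100110000 → 0, fb=0
71: 01000000100011001100000 → 0, fb=0
72: 10000001000110011000000 → 1, fb=1
73: 00000010001100110000001 → 0, fb=0
74: 00000100011001100000010 → 0, fb=1
75: 00001000110011000000101 → 0, fb=0
76: 00010001100110000001010 → 0, fb=0
77: 00100011001100000010100 → 0, fb=0
78: 01000110011000000101000 → 0, fb=1
79: 10001100110000001010001 → 1, fb=0
80: 00011001100000010100010 → 0, fb=0
81: 00110011000000101000100 → 0, fb=0
82: 01100110000001010001000 → 0, fb=1
83: 11001100000010100010001 → 1, fb=0
84: 10011000000101000100010 → 1, fb=1
85: 00110000001010001000101 → 0, fb=0
86: 01100000010100010001010 → 0, fb=0
87: 11000000101000100010100 → 1, fb=1
88: 10000001010001000101001 → 1, fb=1
89: 00000010100010001010011 → 0, fb=0
90: 00000101000100010100110 → 0, fb=1
91: 00001010001000101001101 → 0, fb=0
92: 00010100010001010011010 → 0, fb=1
93: 00101000100010100110101 → 0, fb=0
94: 01010001000101001101010 → 0, fb=0
95: 10100010001010011010100 → 1, fb=1
96: 01000100010100110101001 → 0, fb=1
97: 10001000101001101010011 → 1, fb=1
98: 00010001010011010100111 → 0, fb=0
99: 00100010100110101001110 → 0, fb=0
100: 01000101001101010011100 → 0, fb=1
101: 10001010011010100111001 → 1, fb=1
102: 00010100110101001110011 → 0, fb=1
103: 00101001101010011100111 → 0, fb=0
104: 01010011010100111001110 → 0, fb=0
105: 10100110101001110011100 → 1, fb=0
106: 01001101010011100111000 → 0, fb=1
107: 10011010100111001110001 → 1, fb=1

000011101101001100010001101010010110001001001001000010100101011011010000100000010001100110000001010001000101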